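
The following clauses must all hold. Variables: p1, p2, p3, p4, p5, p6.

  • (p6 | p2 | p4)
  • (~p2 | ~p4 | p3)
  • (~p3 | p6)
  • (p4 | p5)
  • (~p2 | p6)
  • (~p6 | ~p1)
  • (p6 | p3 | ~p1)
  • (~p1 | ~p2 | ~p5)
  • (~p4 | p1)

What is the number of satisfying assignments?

4

The models are:
  p1=F p2=F p3=F p4=F p5=T p6=T
  p1=F p2=F p3=T p4=F p5=T p6=T
  p1=F p2=T p3=F p4=F p5=T p6=T
  p1=F p2=T p3=T p4=F p5=T p6=T
Count: 4.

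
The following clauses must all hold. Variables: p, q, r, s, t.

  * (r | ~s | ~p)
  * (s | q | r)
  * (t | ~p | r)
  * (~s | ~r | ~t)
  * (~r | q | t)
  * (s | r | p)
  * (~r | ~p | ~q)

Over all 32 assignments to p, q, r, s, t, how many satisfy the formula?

10

Case analysis on r and p:
  r=1, p=1: remaining (q,s,t) ∈ {(0,0,1)} — 1.
  r=1, p=0: remaining (q,s,t) ∈ {(0,0,1); (1,0,0); (1,0,1); (1,1,0)} — 4.
  r=0, p=1: remaining (q,s,t) ∈ {(1,0,1)} — 1.
  r=0, p=0: remaining (q,s,t) ∈ {(0,1,0); (0,1,1); (1,1,0); (1,1,1)} — 4.
Total: 1 + 4 + 1 + 4 = 10.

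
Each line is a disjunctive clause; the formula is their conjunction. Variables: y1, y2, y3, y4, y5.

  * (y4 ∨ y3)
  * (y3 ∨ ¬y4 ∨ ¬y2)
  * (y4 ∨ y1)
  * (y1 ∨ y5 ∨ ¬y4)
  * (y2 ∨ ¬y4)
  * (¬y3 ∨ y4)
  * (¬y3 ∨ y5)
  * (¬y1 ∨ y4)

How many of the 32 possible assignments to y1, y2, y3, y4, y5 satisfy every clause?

Satisfying assignments:
  y1=F y2=T y3=T y4=T y5=T
  y1=T y2=T y3=T y4=T y5=T
That's 2 in total.

2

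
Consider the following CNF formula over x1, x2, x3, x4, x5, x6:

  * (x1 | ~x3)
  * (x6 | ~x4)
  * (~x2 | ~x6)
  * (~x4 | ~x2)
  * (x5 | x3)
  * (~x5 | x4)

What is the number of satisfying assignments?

Satisfying assignments:
  x1=F x2=F x3=F x4=T x5=T x6=T
  x1=T x2=F x3=F x4=T x5=T x6=T
  x1=T x2=F x3=T x4=F x5=F x6=F
  x1=T x2=F x3=T x4=F x5=F x6=T
  x1=T x2=F x3=T x4=T x5=F x6=T
  x1=T x2=F x3=T x4=T x5=T x6=T
  x1=T x2=T x3=T x4=F x5=F x6=F
Count: 7.

7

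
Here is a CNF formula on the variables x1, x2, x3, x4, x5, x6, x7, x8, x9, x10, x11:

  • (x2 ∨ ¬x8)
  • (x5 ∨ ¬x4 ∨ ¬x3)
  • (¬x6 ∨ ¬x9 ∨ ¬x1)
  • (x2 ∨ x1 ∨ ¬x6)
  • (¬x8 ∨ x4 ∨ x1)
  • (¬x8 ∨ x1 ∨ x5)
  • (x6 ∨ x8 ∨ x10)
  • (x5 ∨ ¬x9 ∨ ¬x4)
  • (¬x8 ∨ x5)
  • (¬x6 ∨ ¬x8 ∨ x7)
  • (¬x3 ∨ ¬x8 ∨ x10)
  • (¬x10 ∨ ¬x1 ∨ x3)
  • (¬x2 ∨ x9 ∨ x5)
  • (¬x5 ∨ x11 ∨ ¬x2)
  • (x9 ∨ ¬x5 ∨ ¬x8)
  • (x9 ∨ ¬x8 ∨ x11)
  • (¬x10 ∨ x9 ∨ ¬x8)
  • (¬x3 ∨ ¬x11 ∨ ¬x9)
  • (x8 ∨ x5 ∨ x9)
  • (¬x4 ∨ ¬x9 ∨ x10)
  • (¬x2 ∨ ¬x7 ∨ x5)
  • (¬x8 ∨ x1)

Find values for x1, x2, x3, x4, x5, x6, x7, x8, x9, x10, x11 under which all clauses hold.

x1=T, x2=F, x3=F, x4=F, x5=T, x6=T, x7=T, x8=F, x9=F, x10=F, x11=F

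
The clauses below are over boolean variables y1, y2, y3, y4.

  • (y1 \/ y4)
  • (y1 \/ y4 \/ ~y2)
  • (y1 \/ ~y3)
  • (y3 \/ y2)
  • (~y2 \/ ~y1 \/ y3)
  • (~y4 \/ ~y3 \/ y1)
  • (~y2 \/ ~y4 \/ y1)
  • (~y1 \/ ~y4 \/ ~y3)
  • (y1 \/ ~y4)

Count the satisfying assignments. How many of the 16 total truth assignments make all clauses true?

The models are:
  y1=T y2=F y3=T y4=F
  y1=T y2=T y3=T y4=F
That's 2 in total.

2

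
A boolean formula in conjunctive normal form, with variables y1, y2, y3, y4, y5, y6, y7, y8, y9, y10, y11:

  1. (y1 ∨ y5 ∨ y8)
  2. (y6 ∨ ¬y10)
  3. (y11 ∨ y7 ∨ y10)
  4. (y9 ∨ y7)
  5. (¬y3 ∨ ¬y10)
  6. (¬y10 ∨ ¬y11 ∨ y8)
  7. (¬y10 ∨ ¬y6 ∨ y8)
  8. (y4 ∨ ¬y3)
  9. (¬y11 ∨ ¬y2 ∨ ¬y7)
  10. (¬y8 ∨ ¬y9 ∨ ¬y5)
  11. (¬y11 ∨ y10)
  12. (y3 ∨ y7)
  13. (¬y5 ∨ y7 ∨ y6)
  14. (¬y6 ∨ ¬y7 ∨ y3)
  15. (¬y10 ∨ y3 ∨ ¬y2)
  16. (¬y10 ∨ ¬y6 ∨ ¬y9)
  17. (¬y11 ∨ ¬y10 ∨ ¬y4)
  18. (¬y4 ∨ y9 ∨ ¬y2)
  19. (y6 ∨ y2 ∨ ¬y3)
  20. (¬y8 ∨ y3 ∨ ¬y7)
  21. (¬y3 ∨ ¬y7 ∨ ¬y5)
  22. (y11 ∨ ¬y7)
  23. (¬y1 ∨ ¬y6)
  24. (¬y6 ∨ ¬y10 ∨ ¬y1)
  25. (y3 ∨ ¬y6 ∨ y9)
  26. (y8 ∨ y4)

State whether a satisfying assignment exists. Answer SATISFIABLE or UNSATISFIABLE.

UNSATISFIABLE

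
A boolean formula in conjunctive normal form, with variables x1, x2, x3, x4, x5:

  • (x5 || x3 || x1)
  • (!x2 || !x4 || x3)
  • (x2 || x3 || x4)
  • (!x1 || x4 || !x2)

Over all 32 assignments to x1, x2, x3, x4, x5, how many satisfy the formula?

18

Split on x2, then x3.
  x2=1, x3=1: x5 free; 3 ways for (x1,x4) × 2^1 = 6.
  x2=1, x3=0: remaining (x1,x4,x5) ∈ {(0,0,1)} — 1.
  x2=0, x3=1: x1, x4, x5 free → 2^3 = 8.
  x2=0, x3=0: remaining (x1,x4,x5) ∈ {(0,1,1); (1,1,0); (1,1,1)} — 3.
Total: 6 + 1 + 8 + 3 = 18.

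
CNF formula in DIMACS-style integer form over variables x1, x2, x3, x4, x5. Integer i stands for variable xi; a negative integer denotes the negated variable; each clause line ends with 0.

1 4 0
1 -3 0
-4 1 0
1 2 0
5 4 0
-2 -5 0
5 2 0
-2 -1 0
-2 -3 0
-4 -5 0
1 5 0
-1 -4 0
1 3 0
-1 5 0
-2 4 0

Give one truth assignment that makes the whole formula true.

Try x1 = True.
  then x2 is forced to False.
  then x5 is forced to True.
  then x4 is forced to False.
x3 is now unconstrained; take x3 = False.
Every clause has at least one true literal under this assignment.
Check each clause:
  1. (x4 | x1) — x1 is true.
  2. (~x3 | x1) — x1 is true.
  3. (~x4 | x1) — x1 is true.
  4. (x1 | x2) — x1 is true.
  5. (x4 | x5) — x5 is true.
  6. (~x2 | ~x5) — ~x2 is true.
  7. (x5 | x2) — x5 is true.
  8. (~x1 | ~x2) — ~x2 is true.
  9. (~x3 | ~x2) — ~x3 is true.
  10. (~x4 | ~x5) — ~x4 is true.
  11. (x1 | x5) — x1 is true.
  12. (~x1 | ~x4) — ~x4 is true.
  13. (x3 | x1) — x1 is true.
  14. (~x1 | x5) — x5 is true.
  15. (~x2 | x4) — ~x2 is true.

x1=T, x2=F, x3=F, x4=F, x5=T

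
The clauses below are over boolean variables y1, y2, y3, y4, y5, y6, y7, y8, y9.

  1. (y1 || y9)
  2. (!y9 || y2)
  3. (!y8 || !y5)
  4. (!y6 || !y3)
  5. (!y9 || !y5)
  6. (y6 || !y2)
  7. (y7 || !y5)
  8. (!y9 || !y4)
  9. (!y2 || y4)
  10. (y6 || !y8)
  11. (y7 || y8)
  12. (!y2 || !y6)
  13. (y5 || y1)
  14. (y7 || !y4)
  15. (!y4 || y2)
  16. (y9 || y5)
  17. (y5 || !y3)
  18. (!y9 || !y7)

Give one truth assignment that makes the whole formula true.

y1 = T, y2 = F, y3 = T, y4 = F, y5 = T, y6 = F, y7 = T, y8 = F, y9 = F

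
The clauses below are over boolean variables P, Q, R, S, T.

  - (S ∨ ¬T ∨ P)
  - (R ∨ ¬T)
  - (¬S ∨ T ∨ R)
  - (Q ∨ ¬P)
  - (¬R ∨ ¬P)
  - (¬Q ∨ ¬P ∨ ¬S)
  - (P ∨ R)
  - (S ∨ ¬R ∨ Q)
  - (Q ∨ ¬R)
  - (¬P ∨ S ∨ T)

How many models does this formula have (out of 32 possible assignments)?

3

Satisfying assignments:
  P=F Q=T R=T S=F T=F
  P=F Q=T R=T S=T T=F
  P=F Q=T R=T S=T T=T
Count: 3.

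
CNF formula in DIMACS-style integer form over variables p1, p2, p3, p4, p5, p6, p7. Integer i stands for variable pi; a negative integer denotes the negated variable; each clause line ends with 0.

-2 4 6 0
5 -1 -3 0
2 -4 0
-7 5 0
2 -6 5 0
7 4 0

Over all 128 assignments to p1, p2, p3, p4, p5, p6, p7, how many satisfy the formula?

Case analysis on p2 and p4:
  p2=T, p4=T: p6 free; 11 ways for (p1,p3,p5,p7) × 2^1 = 22.
  p2=T, p4=F: remaining (p1,p3,p5,p6,p7) ∈ {(F,F,T,T,T); (F,T,T,T,T); (T,F,T,T,T); (T,T,T,T,T)} — 4.
  p2=F, p4=T: a clause becomes empty — 0.
  p2=F, p4=F: forces p5=T; p7=T; p1, p3, p6 free → 2^3 = 8.
Total: 22 + 4 + 0 + 8 = 34.

34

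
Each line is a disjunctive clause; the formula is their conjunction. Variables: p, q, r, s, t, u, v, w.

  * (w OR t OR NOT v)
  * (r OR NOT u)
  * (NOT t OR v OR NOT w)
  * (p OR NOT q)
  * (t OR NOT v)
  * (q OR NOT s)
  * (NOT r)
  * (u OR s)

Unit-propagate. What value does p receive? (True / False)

True

Unit clause (NOT r) sets r = False.
(r OR NOT u) with r = False leaves only NOT u, so u = False.
In (u OR s), u is now false; s must hold, so s = True.
In (NOT s OR q), NOT s is now false; q must hold, so q = True.
(NOT q OR p) with q = True leaves only p, so p = True.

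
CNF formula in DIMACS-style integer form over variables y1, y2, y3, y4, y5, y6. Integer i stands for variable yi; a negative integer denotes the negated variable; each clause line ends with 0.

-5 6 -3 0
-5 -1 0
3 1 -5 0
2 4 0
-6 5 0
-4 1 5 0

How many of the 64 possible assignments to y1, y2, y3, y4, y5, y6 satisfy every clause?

11

Case analysis on y5 and y1:
  y5=1, y1=1: a clause becomes empty — 0.
  y5=1, y1=0: remaining (y2,y3,y4,y6) ∈ {(0,1,1,1); (1,1,0,1); (1,1,1,1)} — 3.
  y5=0, y1=1: y3 free; 3 ways for (y2,y4,y6) × 2^1 = 6.
  y5=0, y1=0: remaining (y2,y3,y4,y6) ∈ {(1,0,0,0); (1,1,0,0)} — 2.
Total: 0 + 3 + 6 + 2 = 11.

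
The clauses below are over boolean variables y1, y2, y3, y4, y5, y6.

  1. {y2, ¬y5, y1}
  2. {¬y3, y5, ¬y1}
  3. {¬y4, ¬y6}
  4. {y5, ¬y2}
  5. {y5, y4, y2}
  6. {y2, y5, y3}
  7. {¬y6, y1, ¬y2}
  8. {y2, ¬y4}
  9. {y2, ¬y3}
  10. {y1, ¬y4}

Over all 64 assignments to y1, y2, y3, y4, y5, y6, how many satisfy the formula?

10

Case analysis on y2 and y5:
  y2=T, y5=T: y3 free; 4 ways for (y1,y4,y6) × 2^1 = 8.
  y2=T, y5=F: a clause becomes empty — 0.
  y2=F, y5=T: remaining (y1,y3,y4,y6) ∈ {(T,F,F,F); (T,F,F,T)} — 2.
  y2=F, y5=F: a clause becomes empty — 0.
Total: 8 + 0 + 2 + 0 = 10.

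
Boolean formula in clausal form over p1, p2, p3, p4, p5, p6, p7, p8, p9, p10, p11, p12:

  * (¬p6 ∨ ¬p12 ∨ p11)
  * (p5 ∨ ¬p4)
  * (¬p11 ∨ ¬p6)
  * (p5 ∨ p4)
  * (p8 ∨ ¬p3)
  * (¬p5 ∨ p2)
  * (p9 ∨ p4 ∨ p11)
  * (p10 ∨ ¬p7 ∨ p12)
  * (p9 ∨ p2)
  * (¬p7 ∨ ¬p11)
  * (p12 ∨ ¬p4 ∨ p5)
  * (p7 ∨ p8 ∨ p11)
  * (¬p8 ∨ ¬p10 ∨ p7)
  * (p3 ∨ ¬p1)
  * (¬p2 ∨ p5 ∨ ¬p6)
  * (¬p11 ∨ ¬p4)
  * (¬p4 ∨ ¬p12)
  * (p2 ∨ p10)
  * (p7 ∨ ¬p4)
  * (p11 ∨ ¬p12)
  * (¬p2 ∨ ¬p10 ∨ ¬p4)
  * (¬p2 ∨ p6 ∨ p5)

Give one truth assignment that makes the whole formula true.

p1 = False, p2 = True, p3 = False, p4 = False, p5 = True, p6 = False, p7 = False, p8 = True, p9 = False, p10 = False, p11 = True, p12 = False

Check each clause:
  1. (¬p12 ∨ ¬p6 ∨ p11) — ¬p6 is true.
  2. (p5 ∨ ¬p4) — ¬p4 is true.
  3. (¬p11 ∨ ¬p6) — ¬p6 is true.
  4. (p4 ∨ p5) — p5 is true.
  5. (¬p3 ∨ p8) — p8 is true.
  6. (¬p5 ∨ p2) — p2 is true.
  7. (p9 ∨ p4 ∨ p11) — p11 is true.
  8. (¬p7 ∨ p12 ∨ p10) — ¬p7 is true.
  9. (p9 ∨ p2) — p2 is true.
  10. (¬p11 ∨ ¬p7) — ¬p7 is true.
  11. (¬p4 ∨ p5 ∨ p12) — p5 is true.
  12. (p11 ∨ p7 ∨ p8) — p8 is true.
  13. (¬p8 ∨ p7 ∨ ¬p10) — ¬p10 is true.
  14. (¬p1 ∨ p3) — ¬p1 is true.
  15. (¬p2 ∨ ¬p6 ∨ p5) — ¬p6 is true.
  16. (¬p11 ∨ ¬p4) — ¬p4 is true.
  17. (¬p4 ∨ ¬p12) — ¬p4 is true.
  18. (p10 ∨ p2) — p2 is true.
  19. (p7 ∨ ¬p4) — ¬p4 is true.
  20. (¬p12 ∨ p11) — p11 is true.
  21. (¬p10 ∨ ¬p4 ∨ ¬p2) — ¬p4 is true.
  22. (p5 ∨ p6 ∨ ¬p2) — p5 is true.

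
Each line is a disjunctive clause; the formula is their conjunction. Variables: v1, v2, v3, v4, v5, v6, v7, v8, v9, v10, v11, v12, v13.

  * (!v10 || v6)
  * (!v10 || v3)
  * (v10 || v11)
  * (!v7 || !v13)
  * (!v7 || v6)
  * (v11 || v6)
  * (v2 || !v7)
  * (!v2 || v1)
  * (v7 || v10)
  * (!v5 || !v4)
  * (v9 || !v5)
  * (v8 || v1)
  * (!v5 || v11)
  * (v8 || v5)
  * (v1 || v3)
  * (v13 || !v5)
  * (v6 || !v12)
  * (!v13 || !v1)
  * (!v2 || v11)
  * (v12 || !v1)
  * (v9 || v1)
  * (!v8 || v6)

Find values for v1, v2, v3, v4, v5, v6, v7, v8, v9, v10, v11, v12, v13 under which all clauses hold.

v1 = 0, v2 = 0, v3 = 1, v4 = 0, v5 = 0, v6 = 1, v7 = 0, v8 = 1, v9 = 1, v10 = 1, v11 = 1, v12 = 1, v13 = 1

Check each clause:
  1. (v6 || !v10) — v6 is true.
  2. (!v10 || v3) — v3 is true.
  3. (v10 || v11) — v10 is true.
  4. (!v13 || !v7) — !v7 is true.
  5. (!v7 || v6) — !v7 is true.
  6. (v11 || v6) — v11 is true.
  7. (!v7 || v2) — !v7 is true.
  8. (v1 || !v2) — !v2 is true.
  9. (v7 || v10) — v10 is true.
  10. (!v5 || !v4) — !v5 is true.
  11. (v9 || !v5) — v9 is true.
  12. (v1 || v8) — v8 is true.
  13. (v11 || !v5) — v11 is true.
  14. (v8 || v5) — v8 is true.
  15. (v1 || v3) — v3 is true.
  16. (v13 || !v5) — !v5 is true.
  17. (v6 || !v12) — v6 is true.
  18. (!v1 || !v13) — !v1 is true.
  19. (v11 || !v2) — v11 is true.
  20. (!v1 || v12) — v12 is true.
  21. (v9 || v1) — v9 is true.
  22. (v6 || !v8) — v6 is true.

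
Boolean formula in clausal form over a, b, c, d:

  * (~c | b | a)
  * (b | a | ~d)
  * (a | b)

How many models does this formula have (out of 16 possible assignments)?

Split on a, then b.
  a=T, b=T: remaining (c,d) ∈ {(F,F); (F,T); (T,F); (T,T)} — 4.
  a=T, b=F: remaining (c,d) ∈ {(F,F); (F,T); (T,F); (T,T)} — 4.
  a=F, b=T: remaining (c,d) ∈ {(F,F); (F,T); (T,F); (T,T)} — 4.
  a=F, b=F: a clause becomes empty — 0.
Total: 4 + 4 + 4 + 0 = 12.

12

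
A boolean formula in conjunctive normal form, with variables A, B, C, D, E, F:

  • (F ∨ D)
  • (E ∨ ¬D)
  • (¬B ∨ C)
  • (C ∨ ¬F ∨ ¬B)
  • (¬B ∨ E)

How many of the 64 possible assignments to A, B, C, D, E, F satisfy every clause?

Case analysis on B and C:
  B=T, C=T: A free; 3 ways for (D,E,F) × 2^1 = 6.
  B=T, C=F: a clause becomes empty — 0.
  B=F, C=T: A free; 4 ways for (D,E,F) × 2^1 = 8.
  B=F, C=F: A free; 4 ways for (D,E,F) × 2^1 = 8.
Total: 6 + 0 + 8 + 8 = 22.

22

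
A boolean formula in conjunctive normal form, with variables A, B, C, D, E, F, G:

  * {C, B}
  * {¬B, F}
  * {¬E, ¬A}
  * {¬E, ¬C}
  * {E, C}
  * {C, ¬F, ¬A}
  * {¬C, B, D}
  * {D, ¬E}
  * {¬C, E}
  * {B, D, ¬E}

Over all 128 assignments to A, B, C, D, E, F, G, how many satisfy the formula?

Satisfying assignments:
  A=F B=T C=F D=T E=T F=T G=F
  A=F B=T C=F D=T E=T F=T G=T
Count: 2.

2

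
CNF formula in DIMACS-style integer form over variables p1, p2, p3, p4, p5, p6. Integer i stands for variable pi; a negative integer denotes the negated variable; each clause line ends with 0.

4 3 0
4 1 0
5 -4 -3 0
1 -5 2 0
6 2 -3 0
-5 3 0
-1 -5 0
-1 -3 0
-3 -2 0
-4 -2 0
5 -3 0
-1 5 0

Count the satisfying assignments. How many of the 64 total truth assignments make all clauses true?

2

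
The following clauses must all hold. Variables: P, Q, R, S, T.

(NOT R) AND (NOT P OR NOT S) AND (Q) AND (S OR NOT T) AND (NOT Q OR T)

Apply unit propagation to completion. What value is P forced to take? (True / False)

(NOT R) is a unit clause: R = False.
Unit clause (Q) sets Q = True.
In (T OR NOT Q), NOT Q is now false; T must hold, so T = True.
(NOT T OR S) with T = True leaves only S, so S = True.
(NOT S OR NOT P) with S = True leaves only NOT P, so P = False.

False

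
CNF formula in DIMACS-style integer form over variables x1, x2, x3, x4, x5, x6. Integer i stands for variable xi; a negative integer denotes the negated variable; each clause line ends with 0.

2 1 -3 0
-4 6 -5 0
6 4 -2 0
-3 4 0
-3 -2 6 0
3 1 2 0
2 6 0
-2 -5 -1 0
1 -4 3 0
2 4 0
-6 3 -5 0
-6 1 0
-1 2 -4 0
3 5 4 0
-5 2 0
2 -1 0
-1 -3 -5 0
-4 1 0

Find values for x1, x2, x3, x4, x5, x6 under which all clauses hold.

x1=True, x2=True, x3=False, x4=True, x5=False, x6=True

Check each clause:
  1. (!x3 || x2 || x1) — x1 is true.
  2. (x6 || !x4 || !x5) — !x5 is true.
  3. (x4 || !x2 || x6) — x4 is true.
  4. (!x3 || x4) — x4 is true.
  5. (!x3 || x6 || !x2) — !x3 is true.
  6. (x1 || x2 || x3) — x1 is true.
  7. (x2 || x6) — x2 is true.
  8. (!x1 || !x2 || !x5) — !x5 is true.
  9. (!x4 || x1 || x3) — x1 is true.
  10. (x2 || x4) — x2 is true.
  11. (x3 || !x6 || !x5) — !x5 is true.
  12. (!x6 || x1) — x1 is true.
  13. (x2 || !x4 || !x1) — x2 is true.
  14. (x5 || x3 || x4) — x4 is true.
  15. (!x5 || x2) — x2 is true.
  16. (x2 || !x1) — x2 is true.
  17. (!x5 || !x1 || !x3) — !x5 is true.
  18. (!x4 || x1) — x1 is true.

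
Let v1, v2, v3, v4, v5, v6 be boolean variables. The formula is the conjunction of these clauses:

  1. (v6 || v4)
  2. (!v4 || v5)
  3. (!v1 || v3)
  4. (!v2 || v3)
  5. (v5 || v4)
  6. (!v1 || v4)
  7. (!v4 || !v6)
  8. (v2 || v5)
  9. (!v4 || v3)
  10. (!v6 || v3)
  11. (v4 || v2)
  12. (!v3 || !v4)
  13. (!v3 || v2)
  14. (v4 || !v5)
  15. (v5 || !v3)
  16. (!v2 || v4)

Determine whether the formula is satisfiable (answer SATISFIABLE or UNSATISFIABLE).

v4 = True:
  propagation gives v5=True, v6=False, v3=True; an empty clause results — contradiction.
v4 = False:
  propagation gives v6=True, v5=True; an empty clause results — contradiction.
Every branch closes, so no satisfying assignment exists.

UNSATISFIABLE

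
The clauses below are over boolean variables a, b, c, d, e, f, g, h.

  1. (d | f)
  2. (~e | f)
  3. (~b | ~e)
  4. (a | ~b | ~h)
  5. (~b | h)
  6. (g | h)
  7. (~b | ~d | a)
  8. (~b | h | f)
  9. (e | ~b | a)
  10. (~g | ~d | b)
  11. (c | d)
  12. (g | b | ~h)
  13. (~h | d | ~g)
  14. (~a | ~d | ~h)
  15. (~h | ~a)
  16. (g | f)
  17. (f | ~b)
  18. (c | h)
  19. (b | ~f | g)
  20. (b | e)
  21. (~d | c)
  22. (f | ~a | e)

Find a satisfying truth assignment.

a = 0, b = 0, c = 1, d = 0, e = 1, f = 1, g = 1, h = 0

c occurs only positively in the remaining clauses — set c = True.
Try a = False.
The remaining clauses are satisfied by b = False, d = False, e = True, f = True, g = True, h = False.
Check each clause:
  1. (f | d) — f is true.
  2. (~e | f) — f is true.
  3. (~b | ~e) — ~b is true.
  4. (~h | a | ~b) — ~h is true.
  5. (h | ~b) — ~b is true.
  6. (h | g) — g is true.
  7. (~d | ~b | a) — ~d is true.
  8. (f | ~b | h) — f is true.
  9. (e | ~b | a) — e is true.
  10. (~g | b | ~d) — ~d is true.
  11. (c | d) — c is true.
  12. (~h | g | b) — ~h is true.
  13. (~g | ~h | d) — ~h is true.
  14. (~d | ~a | ~h) — ~h is true.
  15. (~h | ~a) — ~h is true.
  16. (g | f) — f is true.
  17. (f | ~b) — f is true.
  18. (c | h) — c is true.
  19. (b | ~f | g) — g is true.
  20. (e | b) — e is true.
  21. (~d | c) — c is true.
  22. (f | ~a | e) — e is true.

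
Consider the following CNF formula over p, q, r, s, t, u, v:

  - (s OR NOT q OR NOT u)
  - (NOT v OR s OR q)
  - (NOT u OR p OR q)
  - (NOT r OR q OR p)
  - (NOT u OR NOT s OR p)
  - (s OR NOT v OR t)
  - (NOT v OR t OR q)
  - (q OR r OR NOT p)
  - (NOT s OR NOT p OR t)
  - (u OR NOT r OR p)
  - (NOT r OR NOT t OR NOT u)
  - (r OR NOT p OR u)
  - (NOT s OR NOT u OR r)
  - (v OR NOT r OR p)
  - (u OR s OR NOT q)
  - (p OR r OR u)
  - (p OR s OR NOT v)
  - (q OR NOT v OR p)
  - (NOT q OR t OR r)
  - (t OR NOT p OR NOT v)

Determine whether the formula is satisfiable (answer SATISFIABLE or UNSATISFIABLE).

SATISFIABLE

Branch on p: take p = True.
Branch on q: take q = True.
For the remaining variables, r = True, s = True, t = True, u = False, v = False works.
Every clause has at least one true literal under this assignment.
So p=1, q=1, r=1, s=1, t=1, u=0, v=0 is a satisfying assignment.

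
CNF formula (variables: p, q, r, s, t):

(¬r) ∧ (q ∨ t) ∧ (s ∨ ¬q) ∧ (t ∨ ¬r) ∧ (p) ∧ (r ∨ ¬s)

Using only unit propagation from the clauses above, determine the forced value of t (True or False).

True

Unit clause (¬r) sets r = False.
Unit clause (p) sets p = True.
(¬s ∨ r): since r = False, the clause reduces to (¬s). s = False.
In (¬q ∨ s), s is now false; ¬q must hold, so q = False.
From (q ∨ t) and q = False: t = True.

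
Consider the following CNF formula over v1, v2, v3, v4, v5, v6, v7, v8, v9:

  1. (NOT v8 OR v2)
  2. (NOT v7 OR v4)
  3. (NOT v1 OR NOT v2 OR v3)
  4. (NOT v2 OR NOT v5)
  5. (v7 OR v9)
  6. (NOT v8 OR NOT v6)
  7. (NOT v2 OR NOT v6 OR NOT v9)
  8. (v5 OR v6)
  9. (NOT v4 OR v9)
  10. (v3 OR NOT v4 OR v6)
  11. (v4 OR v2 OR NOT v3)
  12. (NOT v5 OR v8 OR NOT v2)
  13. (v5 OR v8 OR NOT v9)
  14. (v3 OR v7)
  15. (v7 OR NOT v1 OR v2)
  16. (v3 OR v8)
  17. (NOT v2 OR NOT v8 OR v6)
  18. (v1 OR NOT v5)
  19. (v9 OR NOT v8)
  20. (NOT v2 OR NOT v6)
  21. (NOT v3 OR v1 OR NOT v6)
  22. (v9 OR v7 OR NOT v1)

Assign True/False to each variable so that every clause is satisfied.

v1=True  v2=False  v3=True  v4=True  v5=True  v6=True  v7=True  v8=False  v9=True

Try v1 = True.
Try v2 = False.
  then v8 is forced to False.
  then v7 is forced to True.
  then v4 is forced to True.
  then v9 is forced to True.
  then v5 is forced to True.
  then v3 is forced to True.
v6 is now unconstrained; take v6 = True.
Check each clause:
  1. (NOT v8 OR v2) — NOT v8 is true.
  2. (v4 OR NOT v7) — v4 is true.
  3. (NOT v1 OR NOT v2 OR v3) — v3 is true.
  4. (NOT v2 OR NOT v5) — NOT v2 is true.
  5. (v9 OR v7) — v9 is true.
  6. (NOT v6 OR NOT v8) — NOT v8 is true.
  7. (NOT v6 OR NOT v2 OR NOT v9) — NOT v2 is true.
  8. (v5 OR v6) — v5 is true.
  9. (NOT v4 OR v9) — v9 is true.
  10. (NOT v4 OR v6 OR v3) — v3 is true.
  11. (v4 OR v2 OR NOT v3) — v4 is true.
  12. (NOT v2 OR NOT v5 OR v8) — NOT v2 is true.
  13. (v8 OR v5 OR NOT v9) — v5 is true.
  14. (v3 OR v7) — v3 is true.
  15. (v2 OR v7 OR NOT v1) — v7 is true.
  16. (v8 OR v3) — v3 is true.
  17. (NOT v8 OR NOT v2 OR v6) — NOT v8 is true.
  18. (v1 OR NOT v5) — v1 is true.
  19. (v9 OR NOT v8) — NOT v8 is true.
  20. (NOT v2 OR NOT v6) — NOT v2 is true.
  21. (NOT v3 OR v1 OR NOT v6) — v1 is true.
  22. (NOT v1 OR v7 OR v9) — v9 is true.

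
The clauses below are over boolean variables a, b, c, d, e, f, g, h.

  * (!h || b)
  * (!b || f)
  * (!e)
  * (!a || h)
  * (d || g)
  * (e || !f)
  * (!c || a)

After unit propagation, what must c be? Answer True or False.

Unit clause (!e) sets e = False.
From (e || !f) and e = False: f = False.
(f || !b) with f = False leaves only !b, so b = False.
In (!h || b), b is now false; !h must hold, so h = False.
In (!a || h), h is now false; !a must hold, so a = False.
(!c || a) with a = False leaves only !c, so c = False.

False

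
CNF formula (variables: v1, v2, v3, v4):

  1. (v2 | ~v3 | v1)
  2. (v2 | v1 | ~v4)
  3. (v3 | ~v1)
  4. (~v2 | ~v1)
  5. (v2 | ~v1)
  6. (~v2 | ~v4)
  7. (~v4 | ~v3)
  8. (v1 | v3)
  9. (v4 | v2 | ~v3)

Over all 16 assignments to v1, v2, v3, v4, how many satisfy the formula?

1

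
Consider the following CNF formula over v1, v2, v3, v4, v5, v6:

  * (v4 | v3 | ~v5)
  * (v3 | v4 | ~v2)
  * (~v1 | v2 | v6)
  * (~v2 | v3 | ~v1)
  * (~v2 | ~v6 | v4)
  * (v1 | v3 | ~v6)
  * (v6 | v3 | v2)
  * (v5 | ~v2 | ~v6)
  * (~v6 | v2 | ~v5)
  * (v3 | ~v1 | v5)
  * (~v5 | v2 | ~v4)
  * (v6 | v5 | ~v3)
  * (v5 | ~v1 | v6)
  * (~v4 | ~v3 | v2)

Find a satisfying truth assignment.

v1=F, v2=T, v3=T, v4=T, v5=T, v6=T

Branch on v1: take v1 = False.
The remaining clauses are satisfied by v2 = True, v3 = True, v4 = True, v5 = True, v6 = True.
Every clause has at least one true literal under this assignment.
Check each clause:
  1. (~v5 | v3 | v4) — v3 is true.
  2. (~v2 | v3 | v4) — v3 is true.
  3. (v2 | ~v1 | v6) — v2 is true.
  4. (~v1 | v3 | ~v2) — v3 is true.
  5. (~v6 | v4 | ~v2) — v4 is true.
  6. (~v6 | v3 | v1) — v3 is true.
  7. (v6 | v3 | v2) — v2 is true.
  8. (~v2 | v5 | ~v6) — v5 is true.
  9. (v2 | ~v5 | ~v6) — v2 is true.
  10. (~v1 | v3 | v5) — v3 is true.
  11. (~v4 | v2 | ~v5) — v2 is true.
  12. (~v3 | v6 | v5) — v5 is true.
  13. (v5 | ~v1 | v6) — v5 is true.
  14. (v2 | ~v3 | ~v4) — v2 is true.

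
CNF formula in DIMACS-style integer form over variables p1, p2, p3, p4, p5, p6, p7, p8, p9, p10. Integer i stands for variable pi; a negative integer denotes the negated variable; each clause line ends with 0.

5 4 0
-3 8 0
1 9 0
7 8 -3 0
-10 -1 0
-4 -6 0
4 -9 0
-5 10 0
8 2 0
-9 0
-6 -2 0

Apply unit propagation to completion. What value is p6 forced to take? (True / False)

False

(¬p9) stands alone — p9 = False.
(p9 ∨ p1): since p9 = False, the clause reduces to (p1). p1 = True.
(¬p1 ∨ ¬p10) with p1 = True leaves only ¬p10, so p10 = False.
In (p10 ∨ ¬p5), p10 is now false; ¬p5 must hold, so p5 = False.
(p5 ∨ p4): since p5 = False, the clause reduces to (p4). p4 = True.
(¬p4 ∨ ¬p6): since p4 = True, the clause reduces to (¬p6). p6 = False.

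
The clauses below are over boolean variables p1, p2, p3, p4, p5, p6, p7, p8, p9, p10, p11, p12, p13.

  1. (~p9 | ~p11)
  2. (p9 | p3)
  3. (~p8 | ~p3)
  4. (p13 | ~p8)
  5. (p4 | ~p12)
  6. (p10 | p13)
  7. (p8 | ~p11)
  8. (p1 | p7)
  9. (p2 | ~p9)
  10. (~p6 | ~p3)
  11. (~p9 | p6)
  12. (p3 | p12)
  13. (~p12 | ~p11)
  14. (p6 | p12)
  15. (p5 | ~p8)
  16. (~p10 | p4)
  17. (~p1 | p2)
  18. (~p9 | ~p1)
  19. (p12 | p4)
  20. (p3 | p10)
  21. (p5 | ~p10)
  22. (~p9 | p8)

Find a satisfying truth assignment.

Pure literal: p2 appears only positively; assign p2 = True.
p4 occurs only positively in the remaining clauses — set p4 = True.
Branch on p1: take p1 = True.
  then p9 is forced to False.
  then p3 is forced to True.
  then p8 is forced to False.
  then p11 is forced to False.
  then p6 is forced to False.
  then p12 is forced to True.
Try p5 = True.
For the remaining variables, p7 = False, p10 = True, p13 = True works.

p1=T, p2=T, p3=T, p4=T, p5=T, p6=F, p7=F, p8=F, p9=F, p10=T, p11=F, p12=T, p13=T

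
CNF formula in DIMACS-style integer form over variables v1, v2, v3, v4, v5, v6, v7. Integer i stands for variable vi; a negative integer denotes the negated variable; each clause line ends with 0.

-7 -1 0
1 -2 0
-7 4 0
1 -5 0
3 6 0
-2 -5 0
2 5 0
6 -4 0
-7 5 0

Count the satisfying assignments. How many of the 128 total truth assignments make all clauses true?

Split on v5, then v1.
  v5=T, v1=T: 5 of the 32 assignments to (v2,v3,v4,v6,v7) work.
  v5=T, v1=F: a clause becomes empty — 0.
  v5=F, v1=T: 5 of the 32 assignments to (v2,v3,v4,v6,v7) work.
  v5=F, v1=F: a clause becomes empty — 0.
Total: 5 + 0 + 5 + 0 = 10.

10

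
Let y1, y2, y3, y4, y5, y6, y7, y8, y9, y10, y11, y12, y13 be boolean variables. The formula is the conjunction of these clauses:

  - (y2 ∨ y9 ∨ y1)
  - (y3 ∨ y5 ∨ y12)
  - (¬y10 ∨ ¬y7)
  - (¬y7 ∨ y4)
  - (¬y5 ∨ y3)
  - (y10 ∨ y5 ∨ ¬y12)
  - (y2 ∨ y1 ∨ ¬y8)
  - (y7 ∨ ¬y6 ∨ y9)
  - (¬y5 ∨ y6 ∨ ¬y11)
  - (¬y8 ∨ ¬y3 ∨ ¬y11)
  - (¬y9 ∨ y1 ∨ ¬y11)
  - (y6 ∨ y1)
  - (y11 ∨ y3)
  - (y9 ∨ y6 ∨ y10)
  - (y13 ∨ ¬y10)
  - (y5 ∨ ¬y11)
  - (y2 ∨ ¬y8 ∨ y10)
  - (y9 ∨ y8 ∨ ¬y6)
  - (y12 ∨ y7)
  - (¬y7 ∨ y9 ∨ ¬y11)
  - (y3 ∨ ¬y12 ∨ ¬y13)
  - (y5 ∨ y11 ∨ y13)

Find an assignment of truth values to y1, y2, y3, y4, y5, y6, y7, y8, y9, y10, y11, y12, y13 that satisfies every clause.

y1 = True  y2 = False  y3 = True  y4 = True  y5 = True  y6 = True  y7 = False  y8 = False  y9 = True  y10 = True  y11 = False  y12 = True  y13 = True

y1 occurs only positively in the remaining clauses — set y1 = True.
y4 occurs only positively in the remaining clauses — set y4 = True.
Set y2 = False and propagate.
Branch on y3: take y3 = True.
The remaining clauses are satisfied by y5 = True, y6 = True, y7 = False, y8 = False, y9 = True, y10 = True, y11 = False, y12 = True, y13 = True.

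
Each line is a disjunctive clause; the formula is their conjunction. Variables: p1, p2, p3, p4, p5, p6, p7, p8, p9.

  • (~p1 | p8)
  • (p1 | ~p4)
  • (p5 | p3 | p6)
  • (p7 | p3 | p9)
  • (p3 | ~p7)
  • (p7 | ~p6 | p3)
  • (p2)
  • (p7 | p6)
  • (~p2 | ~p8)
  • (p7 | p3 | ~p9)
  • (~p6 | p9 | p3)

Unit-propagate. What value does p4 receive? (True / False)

(p2) stands alone — p2 = True.
(~p8 | ~p2): since p2 = True, the clause reduces to (~p8). p8 = False.
In (~p1 | p8), p8 is now false; ~p1 must hold, so p1 = False.
In (p1 | ~p4), p1 is now false; ~p4 must hold, so p4 = False.

False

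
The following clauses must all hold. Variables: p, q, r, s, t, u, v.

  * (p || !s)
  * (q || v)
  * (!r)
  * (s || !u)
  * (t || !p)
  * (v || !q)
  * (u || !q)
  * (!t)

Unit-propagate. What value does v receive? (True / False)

Unit clause (!r) sets r = False.
Unit clause (!t) sets t = False.
(t || !p): since t = False, the clause reduces to (!p). p = False.
From (!s || p) and p = False: s = False.
(!u || s) with s = False leaves only !u, so u = False.
(!q || u): since u = False, the clause reduces to (!q). q = False.
In (v || q), q is now false; v must hold, so v = True.

True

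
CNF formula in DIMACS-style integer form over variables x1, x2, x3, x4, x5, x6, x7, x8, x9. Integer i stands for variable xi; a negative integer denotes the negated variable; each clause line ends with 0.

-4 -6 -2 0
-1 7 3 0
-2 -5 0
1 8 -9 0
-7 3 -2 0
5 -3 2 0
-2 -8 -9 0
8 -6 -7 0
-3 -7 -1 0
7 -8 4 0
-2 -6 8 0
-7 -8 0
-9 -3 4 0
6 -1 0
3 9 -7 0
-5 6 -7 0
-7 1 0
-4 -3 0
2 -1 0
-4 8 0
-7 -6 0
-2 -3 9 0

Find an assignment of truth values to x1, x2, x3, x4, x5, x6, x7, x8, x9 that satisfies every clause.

x1=False, x2=False, x3=False, x4=False, x5=False, x6=False, x7=False, x8=False, x9=False

Check each clause:
  1. (!x2 || !x6 || !x4) — !x6 is true.
  2. (x3 || !x1 || x7) — !x1 is true.
  3. (!x5 || !x2) — !x5 is true.
  4. (x8 || !x9 || x1) — !x9 is true.
  5. (!x2 || x3 || !x7) — !x7 is true.
  6. (!x3 || x2 || x5) — !x3 is true.
  7. (!x9 || !x8 || !x2) — !x8 is true.
  8. (!x6 || x8 || !x7) — !x7 is true.
  9. (!x3 || !x1 || !x7) — !x7 is true.
  10. (!x8 || x4 || x7) — !x8 is true.
  11. (!x2 || !x6 || x8) — !x6 is true.
  12. (!x7 || !x8) — !x8 is true.
  13. (x4 || !x9 || !x3) — !x3 is true.
  14. (!x1 || x6) — !x1 is true.
  15. (x3 || x9 || !x7) — !x7 is true.
  16. (x6 || !x5 || !x7) — !x7 is true.
  17. (!x7 || x1) — !x7 is true.
  18. (!x3 || !x4) — !x4 is true.
  19. (!x1 || x2) — !x1 is true.
  20. (x8 || !x4) — !x4 is true.
  21. (!x7 || !x6) — !x7 is true.
  22. (x9 || !x2 || !x3) — !x3 is true.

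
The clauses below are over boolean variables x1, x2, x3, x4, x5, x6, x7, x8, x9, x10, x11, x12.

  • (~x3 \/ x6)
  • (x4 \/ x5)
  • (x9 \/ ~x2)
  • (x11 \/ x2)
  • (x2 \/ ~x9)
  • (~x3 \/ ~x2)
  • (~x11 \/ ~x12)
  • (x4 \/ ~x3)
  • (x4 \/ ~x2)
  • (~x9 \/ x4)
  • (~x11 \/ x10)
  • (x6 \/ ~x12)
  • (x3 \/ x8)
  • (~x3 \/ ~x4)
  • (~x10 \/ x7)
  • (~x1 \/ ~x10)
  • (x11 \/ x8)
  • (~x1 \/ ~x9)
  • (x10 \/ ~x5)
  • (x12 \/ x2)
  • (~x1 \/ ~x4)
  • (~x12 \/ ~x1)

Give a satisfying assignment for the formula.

Pure literal: x1 appears only negated; assign x1 = False.
x6 occurs only positively in the remaining clauses — set x6 = True.
Set x2 = True and propagate.
  then x9 is forced to True.
  then x3 is forced to False.
  then x4 is forced to True.
  then x8 is forced to True.
Branch on x5: take x5 = False.
For the remaining variables, x7 = True, x10 = False, x11 = False, x12 = True works.
Every clause has at least one true literal under this assignment.

x1=False, x2=True, x3=False, x4=True, x5=False, x6=True, x7=True, x8=True, x9=True, x10=False, x11=False, x12=True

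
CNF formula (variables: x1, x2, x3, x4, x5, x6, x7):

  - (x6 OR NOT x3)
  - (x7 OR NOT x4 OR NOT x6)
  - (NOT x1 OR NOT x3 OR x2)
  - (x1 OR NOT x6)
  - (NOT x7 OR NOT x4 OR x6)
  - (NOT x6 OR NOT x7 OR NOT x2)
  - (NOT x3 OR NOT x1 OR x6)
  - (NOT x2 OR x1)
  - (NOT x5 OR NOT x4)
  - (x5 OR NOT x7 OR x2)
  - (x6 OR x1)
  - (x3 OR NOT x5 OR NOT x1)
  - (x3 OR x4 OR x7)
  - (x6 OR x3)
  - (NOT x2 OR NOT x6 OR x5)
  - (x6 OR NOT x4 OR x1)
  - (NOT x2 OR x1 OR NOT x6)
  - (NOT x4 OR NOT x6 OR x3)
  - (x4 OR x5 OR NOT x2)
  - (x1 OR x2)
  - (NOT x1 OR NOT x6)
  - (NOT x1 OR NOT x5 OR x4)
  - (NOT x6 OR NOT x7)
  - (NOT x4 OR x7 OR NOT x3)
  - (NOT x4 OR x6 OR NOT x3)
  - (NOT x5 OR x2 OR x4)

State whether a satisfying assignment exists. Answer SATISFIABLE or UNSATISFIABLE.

UNSATISFIABLE

x6 = True:
  propagation gives x1=True; an empty clause results — contradiction.
x6 = False:
  propagation gives x3=False; an empty clause results — contradiction.
Every branch closes, so no satisfying assignment exists.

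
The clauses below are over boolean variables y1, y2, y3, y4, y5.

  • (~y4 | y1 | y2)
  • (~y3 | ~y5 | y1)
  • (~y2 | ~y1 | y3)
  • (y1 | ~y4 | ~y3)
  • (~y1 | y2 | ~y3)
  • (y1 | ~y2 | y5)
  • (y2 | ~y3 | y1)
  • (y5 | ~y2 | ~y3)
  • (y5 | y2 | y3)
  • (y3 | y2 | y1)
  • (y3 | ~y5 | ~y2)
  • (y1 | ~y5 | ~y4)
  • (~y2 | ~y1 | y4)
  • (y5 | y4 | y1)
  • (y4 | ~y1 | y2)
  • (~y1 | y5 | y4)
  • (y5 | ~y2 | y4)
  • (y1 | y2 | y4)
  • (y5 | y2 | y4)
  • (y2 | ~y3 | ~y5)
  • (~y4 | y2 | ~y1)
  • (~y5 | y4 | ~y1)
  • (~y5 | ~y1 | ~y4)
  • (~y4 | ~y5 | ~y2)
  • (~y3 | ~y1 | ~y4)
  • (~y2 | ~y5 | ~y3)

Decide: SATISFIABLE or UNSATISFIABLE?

y1 = True:
  y2 = True:
    propagation gives y3=True, y5=True; an empty clause results — contradiction.
  y2 = False:
    propagation gives y3=False, y5=True, y4=True; an empty clause results — contradiction.
y1 = False:
  y2 = True:
    propagation gives y5=True, y3=False; an empty clause results — contradiction.
  y2 = False:
    propagation gives y4=False; an empty clause results — contradiction.
Every branch closes, so no satisfying assignment exists.

UNSATISFIABLE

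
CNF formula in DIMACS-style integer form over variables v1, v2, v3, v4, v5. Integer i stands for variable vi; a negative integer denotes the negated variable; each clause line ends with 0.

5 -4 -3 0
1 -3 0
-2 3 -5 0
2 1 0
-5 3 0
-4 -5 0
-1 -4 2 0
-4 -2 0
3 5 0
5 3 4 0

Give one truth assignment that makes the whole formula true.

Set v1 = True and propagate.
Branch on v2: take v2 = True.
  then v4 is forced to False.
Set v3 = True and propagate.
v5 is now unconstrained; take v5 = True.
Every clause has at least one true literal under this assignment.

v1 = True, v2 = True, v3 = True, v4 = False, v5 = True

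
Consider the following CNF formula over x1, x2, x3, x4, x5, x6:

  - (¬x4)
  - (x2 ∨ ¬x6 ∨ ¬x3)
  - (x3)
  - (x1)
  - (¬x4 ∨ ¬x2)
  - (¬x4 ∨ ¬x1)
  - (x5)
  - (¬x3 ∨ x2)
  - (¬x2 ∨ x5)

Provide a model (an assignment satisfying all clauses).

x1 = 1  x2 = 1  x3 = 1  x4 = 0  x5 = 1  x6 = 0

Check each clause:
  1. (¬x4) — ¬x4 is true.
  2. (¬x3 ∨ x2 ∨ ¬x6) — x2 is true.
  3. (x3) — x3 is true.
  4. (x1) — x1 is true.
  5. (¬x2 ∨ ¬x4) — ¬x4 is true.
  6. (¬x1 ∨ ¬x4) — ¬x4 is true.
  7. (x5) — x5 is true.
  8. (¬x3 ∨ x2) — x2 is true.
  9. (¬x2 ∨ x5) — x5 is true.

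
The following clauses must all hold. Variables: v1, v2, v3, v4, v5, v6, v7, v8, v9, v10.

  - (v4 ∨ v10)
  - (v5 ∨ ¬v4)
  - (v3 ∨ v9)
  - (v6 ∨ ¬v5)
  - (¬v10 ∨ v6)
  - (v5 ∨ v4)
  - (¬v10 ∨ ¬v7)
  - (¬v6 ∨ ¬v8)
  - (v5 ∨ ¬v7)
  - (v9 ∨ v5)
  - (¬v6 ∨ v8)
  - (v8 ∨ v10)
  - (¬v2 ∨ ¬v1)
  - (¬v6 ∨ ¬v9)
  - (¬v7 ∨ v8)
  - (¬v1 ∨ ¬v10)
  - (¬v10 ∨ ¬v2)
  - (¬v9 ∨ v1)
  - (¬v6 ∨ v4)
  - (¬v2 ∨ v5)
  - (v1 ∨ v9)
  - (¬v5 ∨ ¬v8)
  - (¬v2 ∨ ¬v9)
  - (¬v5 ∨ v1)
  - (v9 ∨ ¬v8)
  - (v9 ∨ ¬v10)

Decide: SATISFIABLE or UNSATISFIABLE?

UNSATISFIABLE

v5 = True:
  propagation gives v6=True, v8=False; an empty clause results — contradiction.
v5 = False:
  propagation gives v4=False; an empty clause results — contradiction.
Every branch closes, so no satisfying assignment exists.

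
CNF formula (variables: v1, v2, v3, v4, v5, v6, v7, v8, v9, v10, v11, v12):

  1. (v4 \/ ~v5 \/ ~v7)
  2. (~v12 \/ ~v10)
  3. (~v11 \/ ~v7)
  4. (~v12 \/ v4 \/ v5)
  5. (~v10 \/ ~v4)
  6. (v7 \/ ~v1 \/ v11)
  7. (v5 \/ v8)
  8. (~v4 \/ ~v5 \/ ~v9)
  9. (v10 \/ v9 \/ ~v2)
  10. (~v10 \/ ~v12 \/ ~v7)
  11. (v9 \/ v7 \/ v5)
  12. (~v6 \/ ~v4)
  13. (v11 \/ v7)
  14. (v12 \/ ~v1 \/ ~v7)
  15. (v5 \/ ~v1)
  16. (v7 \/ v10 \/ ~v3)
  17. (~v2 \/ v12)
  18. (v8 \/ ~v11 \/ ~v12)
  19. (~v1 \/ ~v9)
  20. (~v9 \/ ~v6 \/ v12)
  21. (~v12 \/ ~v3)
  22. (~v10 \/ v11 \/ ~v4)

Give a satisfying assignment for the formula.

v1=F  v2=F  v3=T  v4=F  v5=F  v6=F  v7=T  v8=T  v9=F  v10=T  v11=F  v12=F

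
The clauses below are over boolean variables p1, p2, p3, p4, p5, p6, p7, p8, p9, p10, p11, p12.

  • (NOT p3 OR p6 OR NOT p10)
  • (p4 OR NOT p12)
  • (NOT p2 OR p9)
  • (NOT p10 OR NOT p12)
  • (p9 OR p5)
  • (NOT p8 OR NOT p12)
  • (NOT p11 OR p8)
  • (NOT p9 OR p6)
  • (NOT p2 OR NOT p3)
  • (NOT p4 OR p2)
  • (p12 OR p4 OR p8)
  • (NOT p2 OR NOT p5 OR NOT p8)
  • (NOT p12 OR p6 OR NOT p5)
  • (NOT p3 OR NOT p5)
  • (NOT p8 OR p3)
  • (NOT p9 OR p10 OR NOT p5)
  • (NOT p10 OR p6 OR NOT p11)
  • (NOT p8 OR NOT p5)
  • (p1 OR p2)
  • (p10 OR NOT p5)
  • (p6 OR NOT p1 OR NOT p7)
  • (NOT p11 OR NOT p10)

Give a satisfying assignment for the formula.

p1 = T, p2 = T, p3 = F, p4 = T, p5 = F, p6 = T, p7 = F, p8 = F, p9 = T, p10 = F, p11 = F, p12 = F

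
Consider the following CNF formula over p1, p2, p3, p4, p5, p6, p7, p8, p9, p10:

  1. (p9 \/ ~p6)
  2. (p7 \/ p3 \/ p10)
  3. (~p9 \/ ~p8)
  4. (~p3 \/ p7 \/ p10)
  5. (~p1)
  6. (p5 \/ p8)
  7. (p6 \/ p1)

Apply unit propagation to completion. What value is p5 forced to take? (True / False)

True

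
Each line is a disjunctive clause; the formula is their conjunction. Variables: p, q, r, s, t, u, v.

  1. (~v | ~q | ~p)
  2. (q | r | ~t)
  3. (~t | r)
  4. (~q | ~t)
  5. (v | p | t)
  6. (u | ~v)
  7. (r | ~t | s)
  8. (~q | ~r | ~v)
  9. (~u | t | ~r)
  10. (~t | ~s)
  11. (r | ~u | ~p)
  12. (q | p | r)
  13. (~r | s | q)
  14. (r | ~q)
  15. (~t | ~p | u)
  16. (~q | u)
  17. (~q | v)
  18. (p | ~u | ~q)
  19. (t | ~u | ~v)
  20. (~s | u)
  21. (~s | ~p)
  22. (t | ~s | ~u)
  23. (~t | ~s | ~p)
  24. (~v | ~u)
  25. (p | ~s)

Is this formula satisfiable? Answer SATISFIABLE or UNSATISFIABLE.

SATISFIABLE

Set p = True and propagate.
  then s is forced to False.
Set q = False and propagate.
  then r is forced to False.
  then t is forced to False.
  then u is forced to False.
  then v is forced to False.
So p=T  q=F  r=F  s=F  t=F  u=F  v=F is a satisfying assignment.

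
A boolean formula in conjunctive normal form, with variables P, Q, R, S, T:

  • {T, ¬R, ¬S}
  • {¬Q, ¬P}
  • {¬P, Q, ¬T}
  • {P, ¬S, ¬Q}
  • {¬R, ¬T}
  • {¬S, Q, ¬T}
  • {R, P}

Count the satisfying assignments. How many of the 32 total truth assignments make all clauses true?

5

Satisfying assignments:
  P=0 Q=0 R=1 S=0 T=0
  P=0 Q=1 R=1 S=0 T=0
  P=1 Q=0 R=0 S=0 T=0
  P=1 Q=0 R=0 S=1 T=0
  P=1 Q=0 R=1 S=0 T=0
Count: 5.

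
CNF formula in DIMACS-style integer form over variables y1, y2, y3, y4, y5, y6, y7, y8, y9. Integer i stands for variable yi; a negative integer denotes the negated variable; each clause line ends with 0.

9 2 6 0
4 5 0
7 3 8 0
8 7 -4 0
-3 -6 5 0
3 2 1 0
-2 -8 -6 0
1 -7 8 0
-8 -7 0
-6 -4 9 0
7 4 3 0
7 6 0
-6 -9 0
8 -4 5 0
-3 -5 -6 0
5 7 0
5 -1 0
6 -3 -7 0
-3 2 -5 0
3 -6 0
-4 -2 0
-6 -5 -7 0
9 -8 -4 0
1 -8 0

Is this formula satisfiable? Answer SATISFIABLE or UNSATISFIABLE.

Try y1 = True.
  then y5 is forced to True.
Set y2 = True and propagate.
  then y4 is forced to False.
Set y3 = False and propagate.
  then y7 is forced to True.
  then y8 is forced to False.
  then y6 is forced to False.
y9 is now unconstrained; take y9 = True.
So y1=1, y2=1, y3=0, y4=0, y5=1, y6=0, y7=1, y8=0, y9=1 is a satisfying assignment.

SATISFIABLE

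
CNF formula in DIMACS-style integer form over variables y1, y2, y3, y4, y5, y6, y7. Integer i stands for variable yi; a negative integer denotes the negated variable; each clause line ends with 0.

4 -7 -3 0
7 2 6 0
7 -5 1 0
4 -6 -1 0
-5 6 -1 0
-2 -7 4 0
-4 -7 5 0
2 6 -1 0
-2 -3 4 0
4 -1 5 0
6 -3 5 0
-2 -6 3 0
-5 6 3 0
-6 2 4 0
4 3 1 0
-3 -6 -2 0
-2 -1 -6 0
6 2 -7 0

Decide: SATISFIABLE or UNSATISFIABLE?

Branch on y1: take y1 = False.
Set y2 = False and propagate.
Branch on y3: take y3 = False.
  then y4 is forced to True.
The remaining clauses are satisfied by y5 = False, y6 = True, y7 = False.
So y1=False, y2=False, y3=False, y4=True, y5=False, y6=True, y7=False is a satisfying assignment.

SATISFIABLE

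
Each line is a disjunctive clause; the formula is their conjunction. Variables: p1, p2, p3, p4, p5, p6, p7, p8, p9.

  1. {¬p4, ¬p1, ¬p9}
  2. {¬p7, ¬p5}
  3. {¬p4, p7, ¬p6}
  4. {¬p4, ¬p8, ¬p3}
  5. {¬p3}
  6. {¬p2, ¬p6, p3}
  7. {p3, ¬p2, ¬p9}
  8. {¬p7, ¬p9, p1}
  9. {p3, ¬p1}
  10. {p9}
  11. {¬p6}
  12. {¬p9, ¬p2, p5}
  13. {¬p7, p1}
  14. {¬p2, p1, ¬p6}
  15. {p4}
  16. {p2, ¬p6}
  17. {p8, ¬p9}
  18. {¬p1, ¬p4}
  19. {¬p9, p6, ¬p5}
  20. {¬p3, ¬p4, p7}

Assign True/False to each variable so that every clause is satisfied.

p1 = F, p2 = F, p3 = F, p4 = T, p5 = F, p6 = F, p7 = F, p8 = T, p9 = T

Check each clause:
  1. {¬p9, ¬p4, ¬p1} — ¬p1 is true.
  2. {¬p7, ¬p5} — ¬p7 is true.
  3. {¬p4, p7, ¬p6} — ¬p6 is true.
  4. {¬p4, ¬p8, ¬p3} — ¬p3 is true.
  5. {¬p3} — ¬p3 is true.
  6. {¬p6, p3, ¬p2} — ¬p6 is true.
  7. {¬p2, p3, ¬p9} — ¬p2 is true.
  8. {¬p9, ¬p7, p1} — ¬p7 is true.
  9. {¬p1, p3} — ¬p1 is true.
  10. {p9} — p9 is true.
  11. {¬p6} — ¬p6 is true.
  12. {¬p2, p5, ¬p9} — ¬p2 is true.
  13. {p1, ¬p7} — ¬p7 is true.
  14. {¬p2, p1, ¬p6} — ¬p6 is true.
  15. {p4} — p4 is true.
  16. {p2, ¬p6} — ¬p6 is true.
  17. {p8, ¬p9} — p8 is true.
  18. {¬p4, ¬p1} — ¬p1 is true.
  19. {¬p5, p6, ¬p9} — ¬p5 is true.
  20. {p7, ¬p4, ¬p3} — ¬p3 is true.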